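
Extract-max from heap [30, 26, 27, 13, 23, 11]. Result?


Max = 30
Replace root with last, heapify down
Resulting heap: [27, 26, 11, 13, 23]


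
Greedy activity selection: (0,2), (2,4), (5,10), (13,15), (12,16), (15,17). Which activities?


Greedy: pick earliest-ending, then skip overlaps.
Selected (5 activities): [(0, 2), (2, 4), (5, 10), (13, 15), (15, 17)]


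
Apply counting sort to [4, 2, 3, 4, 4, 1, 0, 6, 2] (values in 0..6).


Count array: [1, 1, 2, 1, 3, 0, 1]
Reconstruct: [0, 1, 2, 2, 3, 4, 4, 4, 6]


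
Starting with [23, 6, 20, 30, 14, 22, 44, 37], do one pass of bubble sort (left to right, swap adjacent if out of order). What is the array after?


After one pass: [6, 20, 23, 14, 22, 30, 37, 44]


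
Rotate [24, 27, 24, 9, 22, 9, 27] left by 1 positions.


Left rotate by 1: [27, 24, 9, 22, 9, 27, 24]


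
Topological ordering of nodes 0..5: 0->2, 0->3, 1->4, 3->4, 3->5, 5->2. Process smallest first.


Kahn's algorithm, process smallest node first
Order: [0, 1, 3, 4, 5, 2]


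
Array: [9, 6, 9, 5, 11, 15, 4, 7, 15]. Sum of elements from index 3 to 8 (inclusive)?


Prefix sums: [0, 9, 15, 24, 29, 40, 55, 59, 66, 81]
Sum[3..8] = prefix[9] - prefix[3] = 81 - 24 = 57


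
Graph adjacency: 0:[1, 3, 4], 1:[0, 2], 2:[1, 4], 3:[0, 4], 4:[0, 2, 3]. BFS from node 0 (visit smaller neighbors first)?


BFS queue: start with [0]
Visit order: [0, 1, 3, 4, 2]


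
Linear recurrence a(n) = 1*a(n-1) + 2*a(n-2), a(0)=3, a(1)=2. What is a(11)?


Build bottom-up:
...a(9)=852, a(10)=1708, a(11)=1*1708+2*852=3412


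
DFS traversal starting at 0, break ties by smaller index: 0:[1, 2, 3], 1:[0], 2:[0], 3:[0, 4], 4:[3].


DFS stack-based: start with [0]
Visit order: [0, 1, 2, 3, 4]


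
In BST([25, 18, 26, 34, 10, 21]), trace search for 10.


BST root = 25
Search for 10: compare at each node
Path: [25, 18, 10]


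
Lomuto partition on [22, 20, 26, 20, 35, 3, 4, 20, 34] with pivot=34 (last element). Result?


Elements <= 34 go left of pivot.
Result: [22, 20, 26, 20, 3, 4, 20, 34, 35], pivot at index 7


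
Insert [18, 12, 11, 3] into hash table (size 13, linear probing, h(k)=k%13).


Insertions: 18->slot 5; 12->slot 12; 11->slot 11; 3->slot 3
Table: [None, None, None, 3, None, 18, None, None, None, None, None, 11, 12]


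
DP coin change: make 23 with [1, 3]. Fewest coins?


dp[0]=0; dp[i]=1+min(dp[i-c] for c in coins)
...dp[18]=6, dp[19]=7, dp[20]=8, dp[21]=7, dp[22]=8, dp[23]=9
Minimum coins for 23 = 9


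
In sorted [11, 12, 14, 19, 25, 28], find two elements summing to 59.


Two pointers: lo=0, hi=5
No pair sums to 59


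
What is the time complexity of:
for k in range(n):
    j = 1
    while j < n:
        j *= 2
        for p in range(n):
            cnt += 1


Per nesting level: O(n) * O(log n) * O(n) = O(n^2 log n)
Complexity: O(n^2 log n)


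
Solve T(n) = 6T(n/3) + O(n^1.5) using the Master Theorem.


a=6, b=3, c=1.5. log_3(6)=1.631 > c=1.5. Case 1: O(n^log_b(a)) = O(n^1.631)
Complexity: O(n^1.631)


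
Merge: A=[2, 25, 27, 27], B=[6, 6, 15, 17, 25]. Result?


Compare heads, take smaller each step.
Merged: [2, 6, 6, 15, 17, 25, 25, 27, 27]


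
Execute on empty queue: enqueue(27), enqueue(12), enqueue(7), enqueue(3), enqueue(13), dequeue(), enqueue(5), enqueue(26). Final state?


enqueue(27) -> [27]
enqueue(12) -> [27, 12]
enqueue(7) -> [27, 12, 7]
enqueue(3) -> [27, 12, 7, 3]
enqueue(13) -> [27, 12, 7, 3, 13]
dequeue() returns 27 -> [12, 7, 3, 13]
enqueue(5) -> [12, 7, 3, 13, 5]
enqueue(26) -> [12, 7, 3, 13, 5, 26]
Final queue (front to back): [12, 7, 3, 13, 5, 26]


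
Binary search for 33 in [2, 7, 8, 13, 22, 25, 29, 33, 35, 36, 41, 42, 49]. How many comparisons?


Search for 33:
[0,12] mid=6 arr[6]=29
[7,12] mid=9 arr[9]=36
[7,8] mid=7 arr[7]=33
Total: 3 comparisons


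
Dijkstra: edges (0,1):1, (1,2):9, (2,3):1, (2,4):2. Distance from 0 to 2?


Dijkstra from 0:
Distances: {0: 0, 1: 1, 2: 10, 3: 11, 4: 12}
Shortest distance to 2 = 10, path = [0, 1, 2]


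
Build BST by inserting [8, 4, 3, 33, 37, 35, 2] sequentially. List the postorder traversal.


Root = 8; build tree by BST insertion.
Postorder traversal: [2, 3, 4, 35, 37, 33, 8]


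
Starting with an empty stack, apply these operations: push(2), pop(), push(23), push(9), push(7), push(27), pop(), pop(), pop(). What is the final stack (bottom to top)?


push(2) -> [2]
pop() returns 2 -> []
push(23) -> [23]
push(9) -> [23, 9]
push(7) -> [23, 9, 7]
push(27) -> [23, 9, 7, 27]
pop() returns 27 -> [23, 9, 7]
pop() returns 7 -> [23, 9]
pop() returns 9 -> [23]
Final stack (bottom to top): [23]


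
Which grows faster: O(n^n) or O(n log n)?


linearithmic grows slower than n^n
O(n log n) is asymptotically smaller; O(n^n) grows faster


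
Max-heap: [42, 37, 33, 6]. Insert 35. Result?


Append 35: [42, 37, 33, 6, 35]
Bubble up: no swaps needed
Result: [42, 37, 33, 6, 35]


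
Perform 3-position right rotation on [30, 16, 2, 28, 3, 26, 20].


Right rotate by 3: [3, 26, 20, 30, 16, 2, 28]


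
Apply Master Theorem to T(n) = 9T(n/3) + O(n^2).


a=9, b=3, c=2. log_3(9)=2 = c=2. Case 2: O(n^c log n) = O(n^2 log n)
Complexity: O(n^2 log n)


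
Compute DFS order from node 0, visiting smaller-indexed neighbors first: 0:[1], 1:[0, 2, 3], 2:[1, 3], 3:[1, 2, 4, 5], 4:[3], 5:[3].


DFS stack-based: start with [0]
Visit order: [0, 1, 2, 3, 4, 5]


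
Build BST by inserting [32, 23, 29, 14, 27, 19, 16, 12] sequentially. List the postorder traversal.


Root = 32; build tree by BST insertion.
Postorder traversal: [12, 16, 19, 14, 27, 29, 23, 32]


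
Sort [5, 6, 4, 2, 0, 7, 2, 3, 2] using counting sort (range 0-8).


Count array: [1, 0, 3, 1, 1, 1, 1, 1, 0]
Reconstruct: [0, 2, 2, 2, 3, 4, 5, 6, 7]


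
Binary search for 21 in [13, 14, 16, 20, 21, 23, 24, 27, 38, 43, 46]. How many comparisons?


Search for 21:
[0,10] mid=5 arr[5]=23
[0,4] mid=2 arr[2]=16
[3,4] mid=3 arr[3]=20
[4,4] mid=4 arr[4]=21
Total: 4 comparisons


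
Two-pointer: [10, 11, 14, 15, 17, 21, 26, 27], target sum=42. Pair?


Two pointers: lo=0, hi=7
Found pair: (15, 27) summing to 42


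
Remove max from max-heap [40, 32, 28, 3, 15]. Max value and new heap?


Max = 40
Replace root with last, heapify down
Resulting heap: [32, 15, 28, 3]


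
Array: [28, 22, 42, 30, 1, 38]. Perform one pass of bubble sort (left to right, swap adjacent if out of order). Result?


After one pass: [22, 28, 30, 1, 38, 42]


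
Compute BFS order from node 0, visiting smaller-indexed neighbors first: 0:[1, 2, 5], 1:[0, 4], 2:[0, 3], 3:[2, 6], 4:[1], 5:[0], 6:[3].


BFS queue: start with [0]
Visit order: [0, 1, 2, 5, 4, 3, 6]


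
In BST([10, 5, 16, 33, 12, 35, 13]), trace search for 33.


BST root = 10
Search for 33: compare at each node
Path: [10, 16, 33]


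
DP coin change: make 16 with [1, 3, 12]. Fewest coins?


dp[0]=0; dp[i]=1+min(dp[i-c] for c in coins)
...dp[11]=5, dp[12]=1, dp[13]=2, dp[14]=3, dp[15]=2, dp[16]=3
Minimum coins for 16 = 3


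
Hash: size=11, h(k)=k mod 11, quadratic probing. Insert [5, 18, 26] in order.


Insertions: 5->slot 5; 18->slot 7; 26->slot 4
Table: [None, None, None, None, 26, 5, None, 18, None, None, None]


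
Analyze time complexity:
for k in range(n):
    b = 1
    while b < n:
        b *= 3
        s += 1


Per nesting level: O(n) * O(log n) = O(n log n)
Complexity: O(n log n)


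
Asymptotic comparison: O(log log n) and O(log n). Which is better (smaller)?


double-logarithmic grows slower than logarithmic
O(log log n) is asymptotically smaller; O(log n) grows faster


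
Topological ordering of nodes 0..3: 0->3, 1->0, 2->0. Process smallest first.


Kahn's algorithm, process smallest node first
Order: [1, 2, 0, 3]


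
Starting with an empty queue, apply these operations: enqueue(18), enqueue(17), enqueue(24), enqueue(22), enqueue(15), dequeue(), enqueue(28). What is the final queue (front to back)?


enqueue(18) -> [18]
enqueue(17) -> [18, 17]
enqueue(24) -> [18, 17, 24]
enqueue(22) -> [18, 17, 24, 22]
enqueue(15) -> [18, 17, 24, 22, 15]
dequeue() returns 18 -> [17, 24, 22, 15]
enqueue(28) -> [17, 24, 22, 15, 28]
Final queue (front to back): [17, 24, 22, 15, 28]


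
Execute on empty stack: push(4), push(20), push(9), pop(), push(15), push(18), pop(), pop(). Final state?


push(4) -> [4]
push(20) -> [4, 20]
push(9) -> [4, 20, 9]
pop() returns 9 -> [4, 20]
push(15) -> [4, 20, 15]
push(18) -> [4, 20, 15, 18]
pop() returns 18 -> [4, 20, 15]
pop() returns 15 -> [4, 20]
Final stack (bottom to top): [4, 20]


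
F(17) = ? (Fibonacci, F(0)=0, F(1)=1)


F(n)=F(n-1)+F(n-2)
...F(15)=610, F(16)=987, F(17)=1597


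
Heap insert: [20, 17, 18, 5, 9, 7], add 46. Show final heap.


Append 46: [20, 17, 18, 5, 9, 7, 46]
Bubble up: swap idx 6(46) with idx 2(18); swap idx 2(46) with idx 0(20)
Result: [46, 17, 20, 5, 9, 7, 18]


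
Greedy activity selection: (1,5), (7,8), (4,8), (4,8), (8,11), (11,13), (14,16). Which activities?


Greedy: pick earliest-ending, then skip overlaps.
Selected (5 activities): [(1, 5), (7, 8), (8, 11), (11, 13), (14, 16)]


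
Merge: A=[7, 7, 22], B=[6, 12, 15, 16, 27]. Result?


Compare heads, take smaller each step.
Merged: [6, 7, 7, 12, 15, 16, 22, 27]


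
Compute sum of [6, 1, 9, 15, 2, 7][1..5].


Prefix sums: [0, 6, 7, 16, 31, 33, 40]
Sum[1..5] = prefix[6] - prefix[1] = 40 - 6 = 34


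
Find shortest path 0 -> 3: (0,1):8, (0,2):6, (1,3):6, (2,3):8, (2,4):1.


Dijkstra from 0:
Distances: {0: 0, 1: 8, 2: 6, 3: 14, 4: 7}
Shortest distance to 3 = 14, path = [0, 2, 3]


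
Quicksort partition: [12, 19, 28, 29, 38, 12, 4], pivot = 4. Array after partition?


Elements <= 4 go left of pivot.
Result: [4, 19, 28, 29, 38, 12, 12], pivot at index 0


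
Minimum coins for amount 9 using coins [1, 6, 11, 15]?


dp[0]=0; dp[i]=1+min(dp[i-c] for c in coins)
...dp[4]=4, dp[5]=5, dp[6]=1, dp[7]=2, dp[8]=3, dp[9]=4
Minimum coins for 9 = 4


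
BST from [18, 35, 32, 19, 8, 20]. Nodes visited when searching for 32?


BST root = 18
Search for 32: compare at each node
Path: [18, 35, 32]


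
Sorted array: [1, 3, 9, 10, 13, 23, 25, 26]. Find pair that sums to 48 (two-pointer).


Two pointers: lo=0, hi=7
Found pair: (23, 25) summing to 48


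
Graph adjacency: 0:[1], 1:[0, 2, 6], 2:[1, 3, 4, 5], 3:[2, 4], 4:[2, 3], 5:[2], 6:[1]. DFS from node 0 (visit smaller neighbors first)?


DFS stack-based: start with [0]
Visit order: [0, 1, 2, 3, 4, 5, 6]


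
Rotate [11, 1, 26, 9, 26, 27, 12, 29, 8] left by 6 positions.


Left rotate by 6: [12, 29, 8, 11, 1, 26, 9, 26, 27]


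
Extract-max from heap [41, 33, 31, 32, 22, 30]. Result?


Max = 41
Replace root with last, heapify down
Resulting heap: [33, 32, 31, 30, 22]


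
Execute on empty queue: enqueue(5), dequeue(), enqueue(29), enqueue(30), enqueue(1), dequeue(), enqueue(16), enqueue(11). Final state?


enqueue(5) -> [5]
dequeue() returns 5 -> []
enqueue(29) -> [29]
enqueue(30) -> [29, 30]
enqueue(1) -> [29, 30, 1]
dequeue() returns 29 -> [30, 1]
enqueue(16) -> [30, 1, 16]
enqueue(11) -> [30, 1, 16, 11]
Final queue (front to back): [30, 1, 16, 11]


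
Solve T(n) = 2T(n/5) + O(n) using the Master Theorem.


a=2, b=5, c=1. log_5(2)=0.431 < c=1. Case 3: O(n^c) = O(n)
Complexity: O(n)


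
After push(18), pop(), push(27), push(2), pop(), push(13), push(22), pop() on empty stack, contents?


push(18) -> [18]
pop() returns 18 -> []
push(27) -> [27]
push(2) -> [27, 2]
pop() returns 2 -> [27]
push(13) -> [27, 13]
push(22) -> [27, 13, 22]
pop() returns 22 -> [27, 13]
Final stack (bottom to top): [27, 13]


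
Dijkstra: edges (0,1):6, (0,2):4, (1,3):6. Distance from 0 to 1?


Dijkstra from 0:
Distances: {0: 0, 1: 6, 2: 4, 3: 12}
Shortest distance to 1 = 6, path = [0, 1]


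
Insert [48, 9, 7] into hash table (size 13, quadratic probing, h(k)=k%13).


Insertions: 48->slot 9; 9->slot 10; 7->slot 7
Table: [None, None, None, None, None, None, None, 7, None, 48, 9, None, None]


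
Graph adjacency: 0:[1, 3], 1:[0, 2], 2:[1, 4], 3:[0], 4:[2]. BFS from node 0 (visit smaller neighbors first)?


BFS queue: start with [0]
Visit order: [0, 1, 3, 2, 4]


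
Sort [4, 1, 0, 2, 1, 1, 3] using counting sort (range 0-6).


Count array: [1, 3, 1, 1, 1, 0, 0]
Reconstruct: [0, 1, 1, 1, 2, 3, 4]


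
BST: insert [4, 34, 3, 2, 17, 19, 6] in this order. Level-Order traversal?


Root = 4; build tree by BST insertion.
Level-Order traversal: [4, 3, 34, 2, 17, 6, 19]


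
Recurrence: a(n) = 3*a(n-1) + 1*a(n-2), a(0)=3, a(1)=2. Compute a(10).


Build bottom-up:
...a(8)=11421, a(9)=37721, a(10)=3*37721+1*11421=124584


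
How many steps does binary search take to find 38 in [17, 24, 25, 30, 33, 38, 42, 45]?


Search for 38:
[0,7] mid=3 arr[3]=30
[4,7] mid=5 arr[5]=38
Total: 2 comparisons


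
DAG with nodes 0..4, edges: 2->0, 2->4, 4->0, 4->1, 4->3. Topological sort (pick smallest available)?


Kahn's algorithm, process smallest node first
Order: [2, 4, 0, 1, 3]


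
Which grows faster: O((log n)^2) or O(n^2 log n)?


polylogarithmic grows slower than n^2 log n
O((log n)^2) is asymptotically smaller; O(n^2 log n) grows faster


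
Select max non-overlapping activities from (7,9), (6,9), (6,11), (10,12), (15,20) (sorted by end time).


Greedy: pick earliest-ending, then skip overlaps.
Selected (3 activities): [(7, 9), (10, 12), (15, 20)]


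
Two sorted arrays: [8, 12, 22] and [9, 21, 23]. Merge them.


Compare heads, take smaller each step.
Merged: [8, 9, 12, 21, 22, 23]


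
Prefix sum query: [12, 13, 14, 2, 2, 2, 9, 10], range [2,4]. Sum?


Prefix sums: [0, 12, 25, 39, 41, 43, 45, 54, 64]
Sum[2..4] = prefix[5] - prefix[2] = 43 - 25 = 18


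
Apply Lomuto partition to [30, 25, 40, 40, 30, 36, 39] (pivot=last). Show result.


Elements <= 39 go left of pivot.
Result: [30, 25, 30, 36, 39, 40, 40], pivot at index 4


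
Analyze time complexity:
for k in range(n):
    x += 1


Per nesting level: O(n) = O(n)
Complexity: O(n)


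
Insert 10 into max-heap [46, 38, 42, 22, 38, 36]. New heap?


Append 10: [46, 38, 42, 22, 38, 36, 10]
Bubble up: no swaps needed
Result: [46, 38, 42, 22, 38, 36, 10]


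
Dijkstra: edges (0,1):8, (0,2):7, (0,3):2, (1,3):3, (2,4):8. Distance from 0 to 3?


Dijkstra from 0:
Distances: {0: 0, 1: 5, 2: 7, 3: 2, 4: 15}
Shortest distance to 3 = 2, path = [0, 3]


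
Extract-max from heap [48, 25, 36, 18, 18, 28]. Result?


Max = 48
Replace root with last, heapify down
Resulting heap: [36, 25, 28, 18, 18]


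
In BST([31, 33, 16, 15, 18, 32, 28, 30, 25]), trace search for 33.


BST root = 31
Search for 33: compare at each node
Path: [31, 33]


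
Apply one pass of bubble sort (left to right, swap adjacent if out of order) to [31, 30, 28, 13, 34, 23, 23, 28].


After one pass: [30, 28, 13, 31, 23, 23, 28, 34]


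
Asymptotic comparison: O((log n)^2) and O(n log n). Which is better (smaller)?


polylogarithmic grows slower than linearithmic
O((log n)^2) is asymptotically smaller; O(n log n) grows faster


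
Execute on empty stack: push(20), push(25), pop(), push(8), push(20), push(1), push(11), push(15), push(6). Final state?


push(20) -> [20]
push(25) -> [20, 25]
pop() returns 25 -> [20]
push(8) -> [20, 8]
push(20) -> [20, 8, 20]
push(1) -> [20, 8, 20, 1]
push(11) -> [20, 8, 20, 1, 11]
push(15) -> [20, 8, 20, 1, 11, 15]
push(6) -> [20, 8, 20, 1, 11, 15, 6]
Final stack (bottom to top): [20, 8, 20, 1, 11, 15, 6]


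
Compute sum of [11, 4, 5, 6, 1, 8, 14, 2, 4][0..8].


Prefix sums: [0, 11, 15, 20, 26, 27, 35, 49, 51, 55]
Sum[0..8] = prefix[9] - prefix[0] = 55 - 0 = 55


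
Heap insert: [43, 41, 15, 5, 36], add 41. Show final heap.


Append 41: [43, 41, 15, 5, 36, 41]
Bubble up: swap idx 5(41) with idx 2(15)
Result: [43, 41, 41, 5, 36, 15]


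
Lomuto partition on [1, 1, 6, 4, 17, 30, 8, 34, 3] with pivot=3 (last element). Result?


Elements <= 3 go left of pivot.
Result: [1, 1, 3, 4, 17, 30, 8, 34, 6], pivot at index 2


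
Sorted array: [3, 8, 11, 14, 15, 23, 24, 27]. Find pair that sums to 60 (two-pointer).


Two pointers: lo=0, hi=7
No pair sums to 60


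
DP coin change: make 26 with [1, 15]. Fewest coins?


dp[0]=0; dp[i]=1+min(dp[i-c] for c in coins)
...dp[21]=7, dp[22]=8, dp[23]=9, dp[24]=10, dp[25]=11, dp[26]=12
Minimum coins for 26 = 12


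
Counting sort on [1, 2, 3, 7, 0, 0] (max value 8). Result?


Count array: [2, 1, 1, 1, 0, 0, 0, 1, 0]
Reconstruct: [0, 0, 1, 2, 3, 7]


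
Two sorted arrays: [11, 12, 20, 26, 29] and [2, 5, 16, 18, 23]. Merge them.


Compare heads, take smaller each step.
Merged: [2, 5, 11, 12, 16, 18, 20, 23, 26, 29]


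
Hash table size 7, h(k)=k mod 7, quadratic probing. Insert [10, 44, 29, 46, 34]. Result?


Insertions: 10->slot 3; 44->slot 2; 29->slot 1; 46->slot 4; 34->slot 6
Table: [None, 29, 44, 10, 46, None, 34]


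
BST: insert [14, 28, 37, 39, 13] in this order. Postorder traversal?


Root = 14; build tree by BST insertion.
Postorder traversal: [13, 39, 37, 28, 14]


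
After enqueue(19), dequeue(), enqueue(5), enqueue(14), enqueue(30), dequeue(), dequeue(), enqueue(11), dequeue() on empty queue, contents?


enqueue(19) -> [19]
dequeue() returns 19 -> []
enqueue(5) -> [5]
enqueue(14) -> [5, 14]
enqueue(30) -> [5, 14, 30]
dequeue() returns 5 -> [14, 30]
dequeue() returns 14 -> [30]
enqueue(11) -> [30, 11]
dequeue() returns 30 -> [11]
Final queue (front to back): [11]


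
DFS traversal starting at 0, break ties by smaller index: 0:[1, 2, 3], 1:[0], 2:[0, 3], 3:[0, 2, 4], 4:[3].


DFS stack-based: start with [0]
Visit order: [0, 1, 2, 3, 4]


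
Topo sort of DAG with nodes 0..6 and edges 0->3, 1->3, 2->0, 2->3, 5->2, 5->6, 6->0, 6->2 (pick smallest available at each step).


Kahn's algorithm, process smallest node first
Order: [1, 4, 5, 6, 2, 0, 3]


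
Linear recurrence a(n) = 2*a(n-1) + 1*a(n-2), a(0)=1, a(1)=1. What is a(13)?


Build bottom-up:
...a(11)=8119, a(12)=19601, a(13)=2*19601+1*8119=47321


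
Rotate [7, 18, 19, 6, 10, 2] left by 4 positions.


Left rotate by 4: [10, 2, 7, 18, 19, 6]


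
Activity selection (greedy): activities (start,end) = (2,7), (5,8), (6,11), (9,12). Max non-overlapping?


Greedy: pick earliest-ending, then skip overlaps.
Selected (2 activities): [(2, 7), (9, 12)]


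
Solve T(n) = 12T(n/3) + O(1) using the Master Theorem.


a=12, b=3, c=0. log_3(12)=2.262 > c=0. Case 1: O(n^log_b(a)) = O(n^2.262)
Complexity: O(n^2.262)


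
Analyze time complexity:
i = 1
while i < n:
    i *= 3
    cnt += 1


Per nesting level: O(log n) = O(log n)
Complexity: O(log n)


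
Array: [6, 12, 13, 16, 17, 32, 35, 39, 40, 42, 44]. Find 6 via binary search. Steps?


Search for 6:
[0,10] mid=5 arr[5]=32
[0,4] mid=2 arr[2]=13
[0,1] mid=0 arr[0]=6
Total: 3 comparisons


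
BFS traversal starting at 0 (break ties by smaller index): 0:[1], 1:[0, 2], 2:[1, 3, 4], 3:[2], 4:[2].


BFS queue: start with [0]
Visit order: [0, 1, 2, 3, 4]


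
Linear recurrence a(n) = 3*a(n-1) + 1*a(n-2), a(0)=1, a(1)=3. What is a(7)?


Build bottom-up:
...a(5)=360, a(6)=1189, a(7)=3*1189+1*360=3927


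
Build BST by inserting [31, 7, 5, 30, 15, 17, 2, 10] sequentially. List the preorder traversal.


Root = 31; build tree by BST insertion.
Preorder traversal: [31, 7, 5, 2, 30, 15, 10, 17]


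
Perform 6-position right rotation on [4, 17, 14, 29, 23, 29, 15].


Right rotate by 6: [17, 14, 29, 23, 29, 15, 4]


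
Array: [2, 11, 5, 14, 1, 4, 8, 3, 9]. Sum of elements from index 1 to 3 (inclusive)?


Prefix sums: [0, 2, 13, 18, 32, 33, 37, 45, 48, 57]
Sum[1..3] = prefix[4] - prefix[1] = 32 - 2 = 30


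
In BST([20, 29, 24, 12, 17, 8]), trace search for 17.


BST root = 20
Search for 17: compare at each node
Path: [20, 12, 17]


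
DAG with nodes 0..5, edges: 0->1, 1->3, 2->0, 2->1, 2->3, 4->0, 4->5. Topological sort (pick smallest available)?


Kahn's algorithm, process smallest node first
Order: [2, 4, 0, 1, 3, 5]


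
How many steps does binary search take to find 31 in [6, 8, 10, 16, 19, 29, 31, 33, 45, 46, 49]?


Search for 31:
[0,10] mid=5 arr[5]=29
[6,10] mid=8 arr[8]=45
[6,7] mid=6 arr[6]=31
Total: 3 comparisons


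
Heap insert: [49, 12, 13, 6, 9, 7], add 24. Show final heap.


Append 24: [49, 12, 13, 6, 9, 7, 24]
Bubble up: swap idx 6(24) with idx 2(13)
Result: [49, 12, 24, 6, 9, 7, 13]


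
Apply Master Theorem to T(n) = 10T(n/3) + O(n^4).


a=10, b=3, c=4. log_3(10)=2.096 < c=4. Case 3: O(n^c) = O(n^4)
Complexity: O(n^4)


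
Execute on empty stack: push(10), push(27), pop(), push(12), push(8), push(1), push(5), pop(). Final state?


push(10) -> [10]
push(27) -> [10, 27]
pop() returns 27 -> [10]
push(12) -> [10, 12]
push(8) -> [10, 12, 8]
push(1) -> [10, 12, 8, 1]
push(5) -> [10, 12, 8, 1, 5]
pop() returns 5 -> [10, 12, 8, 1]
Final stack (bottom to top): [10, 12, 8, 1]


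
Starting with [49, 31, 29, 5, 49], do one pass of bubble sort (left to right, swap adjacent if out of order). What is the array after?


After one pass: [31, 29, 5, 49, 49]


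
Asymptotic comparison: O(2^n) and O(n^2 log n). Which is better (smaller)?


n^2 log n grows slower than exponential
O(n^2 log n) is asymptotically smaller; O(2^n) grows faster


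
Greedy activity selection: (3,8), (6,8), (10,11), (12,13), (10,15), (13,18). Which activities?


Greedy: pick earliest-ending, then skip overlaps.
Selected (4 activities): [(3, 8), (10, 11), (12, 13), (13, 18)]


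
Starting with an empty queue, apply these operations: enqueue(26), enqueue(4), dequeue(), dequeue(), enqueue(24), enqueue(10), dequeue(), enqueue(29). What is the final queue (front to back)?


enqueue(26) -> [26]
enqueue(4) -> [26, 4]
dequeue() returns 26 -> [4]
dequeue() returns 4 -> []
enqueue(24) -> [24]
enqueue(10) -> [24, 10]
dequeue() returns 24 -> [10]
enqueue(29) -> [10, 29]
Final queue (front to back): [10, 29]


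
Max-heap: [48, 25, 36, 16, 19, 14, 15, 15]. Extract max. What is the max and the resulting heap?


Max = 48
Replace root with last, heapify down
Resulting heap: [36, 25, 15, 16, 19, 14, 15]


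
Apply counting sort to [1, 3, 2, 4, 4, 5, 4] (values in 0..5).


Count array: [0, 1, 1, 1, 3, 1]
Reconstruct: [1, 2, 3, 4, 4, 4, 5]


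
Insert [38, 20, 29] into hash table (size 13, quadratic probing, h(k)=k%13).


Insertions: 38->slot 12; 20->slot 7; 29->slot 3
Table: [None, None, None, 29, None, None, None, 20, None, None, None, None, 38]


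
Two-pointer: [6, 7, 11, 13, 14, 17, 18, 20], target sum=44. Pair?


Two pointers: lo=0, hi=7
No pair sums to 44


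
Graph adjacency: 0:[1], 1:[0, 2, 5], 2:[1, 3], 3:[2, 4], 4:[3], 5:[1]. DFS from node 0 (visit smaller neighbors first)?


DFS stack-based: start with [0]
Visit order: [0, 1, 2, 3, 4, 5]


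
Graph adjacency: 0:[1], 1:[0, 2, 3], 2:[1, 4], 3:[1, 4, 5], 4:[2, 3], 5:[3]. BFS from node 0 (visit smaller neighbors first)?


BFS queue: start with [0]
Visit order: [0, 1, 2, 3, 4, 5]


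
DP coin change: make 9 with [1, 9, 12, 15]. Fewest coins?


dp[0]=0; dp[i]=1+min(dp[i-c] for c in coins)
...dp[4]=4, dp[5]=5, dp[6]=6, dp[7]=7, dp[8]=8, dp[9]=1
Minimum coins for 9 = 1


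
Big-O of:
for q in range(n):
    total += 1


Per nesting level: O(n) = O(n)
Complexity: O(n)


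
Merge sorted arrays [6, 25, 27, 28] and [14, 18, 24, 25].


Compare heads, take smaller each step.
Merged: [6, 14, 18, 24, 25, 25, 27, 28]


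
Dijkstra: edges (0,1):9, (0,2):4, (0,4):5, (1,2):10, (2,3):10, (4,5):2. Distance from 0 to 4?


Dijkstra from 0:
Distances: {0: 0, 1: 9, 2: 4, 3: 14, 4: 5, 5: 7}
Shortest distance to 4 = 5, path = [0, 4]


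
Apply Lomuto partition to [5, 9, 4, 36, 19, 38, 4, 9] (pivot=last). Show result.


Elements <= 9 go left of pivot.
Result: [5, 9, 4, 4, 9, 38, 36, 19], pivot at index 4


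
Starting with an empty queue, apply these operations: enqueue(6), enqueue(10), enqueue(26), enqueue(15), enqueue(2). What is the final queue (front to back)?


enqueue(6) -> [6]
enqueue(10) -> [6, 10]
enqueue(26) -> [6, 10, 26]
enqueue(15) -> [6, 10, 26, 15]
enqueue(2) -> [6, 10, 26, 15, 2]
Final queue (front to back): [6, 10, 26, 15, 2]


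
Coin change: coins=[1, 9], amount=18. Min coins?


dp[0]=0; dp[i]=1+min(dp[i-c] for c in coins)
...dp[13]=5, dp[14]=6, dp[15]=7, dp[16]=8, dp[17]=9, dp[18]=2
Minimum coins for 18 = 2


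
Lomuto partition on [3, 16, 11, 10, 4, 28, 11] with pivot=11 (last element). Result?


Elements <= 11 go left of pivot.
Result: [3, 11, 10, 4, 11, 28, 16], pivot at index 4


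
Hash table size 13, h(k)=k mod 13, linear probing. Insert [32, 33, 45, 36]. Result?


Insertions: 32->slot 6; 33->slot 7; 45->slot 8; 36->slot 10
Table: [None, None, None, None, None, None, 32, 33, 45, None, 36, None, None]


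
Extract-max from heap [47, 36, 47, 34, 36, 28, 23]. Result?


Max = 47
Replace root with last, heapify down
Resulting heap: [47, 36, 28, 34, 36, 23]


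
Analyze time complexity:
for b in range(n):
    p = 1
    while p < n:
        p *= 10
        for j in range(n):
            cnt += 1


Per nesting level: O(n) * O(log n) * O(n) = O(n^2 log n)
Complexity: O(n^2 log n)


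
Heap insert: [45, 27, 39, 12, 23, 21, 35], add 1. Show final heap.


Append 1: [45, 27, 39, 12, 23, 21, 35, 1]
Bubble up: no swaps needed
Result: [45, 27, 39, 12, 23, 21, 35, 1]


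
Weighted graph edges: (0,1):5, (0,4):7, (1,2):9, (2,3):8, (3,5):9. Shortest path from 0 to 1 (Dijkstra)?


Dijkstra from 0:
Distances: {0: 0, 1: 5, 2: 14, 3: 22, 4: 7, 5: 31}
Shortest distance to 1 = 5, path = [0, 1]


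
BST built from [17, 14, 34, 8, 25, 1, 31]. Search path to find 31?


BST root = 17
Search for 31: compare at each node
Path: [17, 34, 25, 31]


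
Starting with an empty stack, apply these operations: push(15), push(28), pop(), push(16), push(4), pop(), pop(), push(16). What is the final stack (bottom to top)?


push(15) -> [15]
push(28) -> [15, 28]
pop() returns 28 -> [15]
push(16) -> [15, 16]
push(4) -> [15, 16, 4]
pop() returns 4 -> [15, 16]
pop() returns 16 -> [15]
push(16) -> [15, 16]
Final stack (bottom to top): [15, 16]


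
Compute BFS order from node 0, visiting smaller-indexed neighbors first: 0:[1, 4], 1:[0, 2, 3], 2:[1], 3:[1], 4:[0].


BFS queue: start with [0]
Visit order: [0, 1, 4, 2, 3]


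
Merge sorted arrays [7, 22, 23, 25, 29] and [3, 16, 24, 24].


Compare heads, take smaller each step.
Merged: [3, 7, 16, 22, 23, 24, 24, 25, 29]


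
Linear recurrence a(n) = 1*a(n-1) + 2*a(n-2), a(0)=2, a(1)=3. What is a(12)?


Build bottom-up:
...a(10)=1707, a(11)=3413, a(12)=1*3413+2*1707=6827


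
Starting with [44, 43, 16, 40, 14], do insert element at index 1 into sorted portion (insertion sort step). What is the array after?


After one pass: [43, 44, 16, 40, 14]


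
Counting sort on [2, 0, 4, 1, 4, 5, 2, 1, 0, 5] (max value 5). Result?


Count array: [2, 2, 2, 0, 2, 2]
Reconstruct: [0, 0, 1, 1, 2, 2, 4, 4, 5, 5]


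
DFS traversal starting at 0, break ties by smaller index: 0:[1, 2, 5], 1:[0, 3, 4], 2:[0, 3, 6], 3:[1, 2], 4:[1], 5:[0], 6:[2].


DFS stack-based: start with [0]
Visit order: [0, 1, 3, 2, 6, 4, 5]


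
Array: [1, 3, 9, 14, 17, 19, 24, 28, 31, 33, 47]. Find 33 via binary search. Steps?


Search for 33:
[0,10] mid=5 arr[5]=19
[6,10] mid=8 arr[8]=31
[9,10] mid=9 arr[9]=33
Total: 3 comparisons


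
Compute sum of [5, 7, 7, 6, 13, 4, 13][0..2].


Prefix sums: [0, 5, 12, 19, 25, 38, 42, 55]
Sum[0..2] = prefix[3] - prefix[0] = 19 - 0 = 19


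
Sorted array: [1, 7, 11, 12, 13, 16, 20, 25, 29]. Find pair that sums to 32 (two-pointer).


Two pointers: lo=0, hi=8
Found pair: (7, 25) summing to 32


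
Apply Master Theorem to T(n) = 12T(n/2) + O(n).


a=12, b=2, c=1. log_2(12)=3.585 > c=1. Case 1: O(n^log_b(a)) = O(n^3.585)
Complexity: O(n^3.585)


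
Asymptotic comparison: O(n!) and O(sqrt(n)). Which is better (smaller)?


sublinear grows slower than factorial
O(sqrt(n)) is asymptotically smaller; O(n!) grows faster


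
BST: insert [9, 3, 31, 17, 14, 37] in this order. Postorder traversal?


Root = 9; build tree by BST insertion.
Postorder traversal: [3, 14, 17, 37, 31, 9]


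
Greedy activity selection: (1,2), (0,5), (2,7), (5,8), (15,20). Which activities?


Greedy: pick earliest-ending, then skip overlaps.
Selected (3 activities): [(1, 2), (2, 7), (15, 20)]


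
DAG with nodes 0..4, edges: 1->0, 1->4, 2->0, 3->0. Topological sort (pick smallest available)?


Kahn's algorithm, process smallest node first
Order: [1, 2, 3, 0, 4]


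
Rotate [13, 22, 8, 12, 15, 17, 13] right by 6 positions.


Right rotate by 6: [22, 8, 12, 15, 17, 13, 13]


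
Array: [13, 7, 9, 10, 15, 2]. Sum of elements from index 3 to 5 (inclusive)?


Prefix sums: [0, 13, 20, 29, 39, 54, 56]
Sum[3..5] = prefix[6] - prefix[3] = 56 - 29 = 27


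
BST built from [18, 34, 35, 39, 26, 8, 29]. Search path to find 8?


BST root = 18
Search for 8: compare at each node
Path: [18, 8]


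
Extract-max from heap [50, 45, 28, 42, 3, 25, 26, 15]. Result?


Max = 50
Replace root with last, heapify down
Resulting heap: [45, 42, 28, 15, 3, 25, 26]


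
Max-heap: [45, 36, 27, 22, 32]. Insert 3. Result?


Append 3: [45, 36, 27, 22, 32, 3]
Bubble up: no swaps needed
Result: [45, 36, 27, 22, 32, 3]


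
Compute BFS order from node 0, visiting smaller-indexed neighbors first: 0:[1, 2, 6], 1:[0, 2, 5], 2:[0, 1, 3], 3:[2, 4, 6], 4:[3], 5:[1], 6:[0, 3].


BFS queue: start with [0]
Visit order: [0, 1, 2, 6, 5, 3, 4]


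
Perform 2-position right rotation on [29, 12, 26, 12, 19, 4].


Right rotate by 2: [19, 4, 29, 12, 26, 12]


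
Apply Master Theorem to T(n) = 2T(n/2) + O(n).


a=2, b=2, c=1. log_2(2)=1 = c=1. Case 2: O(n^c log n) = O(n log n)
Complexity: O(n log n)


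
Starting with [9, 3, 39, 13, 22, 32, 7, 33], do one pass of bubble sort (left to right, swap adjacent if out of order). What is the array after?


After one pass: [3, 9, 13, 22, 32, 7, 33, 39]


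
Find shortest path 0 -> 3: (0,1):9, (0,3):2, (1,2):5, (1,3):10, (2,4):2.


Dijkstra from 0:
Distances: {0: 0, 1: 9, 2: 14, 3: 2, 4: 16}
Shortest distance to 3 = 2, path = [0, 3]


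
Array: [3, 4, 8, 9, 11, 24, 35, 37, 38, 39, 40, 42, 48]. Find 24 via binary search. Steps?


Search for 24:
[0,12] mid=6 arr[6]=35
[0,5] mid=2 arr[2]=8
[3,5] mid=4 arr[4]=11
[5,5] mid=5 arr[5]=24
Total: 4 comparisons


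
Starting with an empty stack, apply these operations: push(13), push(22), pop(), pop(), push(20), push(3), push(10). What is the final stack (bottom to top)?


push(13) -> [13]
push(22) -> [13, 22]
pop() returns 22 -> [13]
pop() returns 13 -> []
push(20) -> [20]
push(3) -> [20, 3]
push(10) -> [20, 3, 10]
Final stack (bottom to top): [20, 3, 10]


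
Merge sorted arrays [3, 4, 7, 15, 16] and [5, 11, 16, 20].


Compare heads, take smaller each step.
Merged: [3, 4, 5, 7, 11, 15, 16, 16, 20]


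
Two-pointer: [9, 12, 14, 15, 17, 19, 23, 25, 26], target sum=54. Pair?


Two pointers: lo=0, hi=8
No pair sums to 54


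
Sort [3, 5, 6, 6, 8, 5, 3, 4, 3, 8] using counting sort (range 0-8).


Count array: [0, 0, 0, 3, 1, 2, 2, 0, 2]
Reconstruct: [3, 3, 3, 4, 5, 5, 6, 6, 8, 8]


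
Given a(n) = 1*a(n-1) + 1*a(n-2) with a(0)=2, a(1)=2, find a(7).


Build bottom-up:
...a(5)=16, a(6)=26, a(7)=1*26+1*16=42


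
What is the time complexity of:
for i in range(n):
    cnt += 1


Per nesting level: O(n) = O(n)
Complexity: O(n)


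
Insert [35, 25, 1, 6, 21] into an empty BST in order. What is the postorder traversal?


Root = 35; build tree by BST insertion.
Postorder traversal: [21, 6, 1, 25, 35]


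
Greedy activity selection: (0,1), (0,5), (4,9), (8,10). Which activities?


Greedy: pick earliest-ending, then skip overlaps.
Selected (2 activities): [(0, 1), (4, 9)]


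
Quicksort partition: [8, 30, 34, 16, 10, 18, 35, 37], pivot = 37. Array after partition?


Elements <= 37 go left of pivot.
Result: [8, 30, 34, 16, 10, 18, 35, 37], pivot at index 7


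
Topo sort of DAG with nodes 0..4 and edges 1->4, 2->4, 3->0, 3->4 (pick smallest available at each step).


Kahn's algorithm, process smallest node first
Order: [1, 2, 3, 0, 4]


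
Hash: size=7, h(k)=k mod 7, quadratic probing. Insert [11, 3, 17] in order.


Insertions: 11->slot 4; 3->slot 3; 17->slot 0
Table: [17, None, None, 3, 11, None, None]


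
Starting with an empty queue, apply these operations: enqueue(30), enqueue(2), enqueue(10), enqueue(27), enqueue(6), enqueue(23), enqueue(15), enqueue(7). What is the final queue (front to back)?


enqueue(30) -> [30]
enqueue(2) -> [30, 2]
enqueue(10) -> [30, 2, 10]
enqueue(27) -> [30, 2, 10, 27]
enqueue(6) -> [30, 2, 10, 27, 6]
enqueue(23) -> [30, 2, 10, 27, 6, 23]
enqueue(15) -> [30, 2, 10, 27, 6, 23, 15]
enqueue(7) -> [30, 2, 10, 27, 6, 23, 15, 7]
Final queue (front to back): [30, 2, 10, 27, 6, 23, 15, 7]


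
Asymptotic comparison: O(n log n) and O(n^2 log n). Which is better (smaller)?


linearithmic grows slower than n^2 log n
O(n log n) is asymptotically smaller; O(n^2 log n) grows faster


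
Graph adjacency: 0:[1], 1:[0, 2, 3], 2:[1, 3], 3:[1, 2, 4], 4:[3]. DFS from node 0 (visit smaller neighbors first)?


DFS stack-based: start with [0]
Visit order: [0, 1, 2, 3, 4]


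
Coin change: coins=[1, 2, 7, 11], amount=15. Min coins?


dp[0]=0; dp[i]=1+min(dp[i-c] for c in coins)
...dp[10]=3, dp[11]=1, dp[12]=2, dp[13]=2, dp[14]=2, dp[15]=3
Minimum coins for 15 = 3


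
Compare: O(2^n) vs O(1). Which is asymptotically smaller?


constant grows slower than exponential
O(1) is asymptotically smaller; O(2^n) grows faster


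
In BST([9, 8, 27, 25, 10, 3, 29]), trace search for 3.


BST root = 9
Search for 3: compare at each node
Path: [9, 8, 3]


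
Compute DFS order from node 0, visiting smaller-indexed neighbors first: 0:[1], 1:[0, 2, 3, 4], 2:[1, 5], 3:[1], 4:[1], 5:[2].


DFS stack-based: start with [0]
Visit order: [0, 1, 2, 5, 3, 4]


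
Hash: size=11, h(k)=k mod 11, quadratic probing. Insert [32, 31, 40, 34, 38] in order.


Insertions: 32->slot 10; 31->slot 9; 40->slot 7; 34->slot 1; 38->slot 5
Table: [None, 34, None, None, None, 38, None, 40, None, 31, 32]


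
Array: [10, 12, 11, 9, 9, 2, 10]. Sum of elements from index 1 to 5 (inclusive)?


Prefix sums: [0, 10, 22, 33, 42, 51, 53, 63]
Sum[1..5] = prefix[6] - prefix[1] = 53 - 10 = 43


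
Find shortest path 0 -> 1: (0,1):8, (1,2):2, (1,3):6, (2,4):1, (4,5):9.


Dijkstra from 0:
Distances: {0: 0, 1: 8, 2: 10, 3: 14, 4: 11, 5: 20}
Shortest distance to 1 = 8, path = [0, 1]


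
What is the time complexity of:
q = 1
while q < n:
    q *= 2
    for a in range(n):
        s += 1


Per nesting level: O(log n) * O(n) = O(n log n)
Complexity: O(n log n)


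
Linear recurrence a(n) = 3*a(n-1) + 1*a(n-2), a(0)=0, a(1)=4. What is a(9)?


Build bottom-up:
...a(7)=4756, a(8)=15708, a(9)=3*15708+1*4756=51880


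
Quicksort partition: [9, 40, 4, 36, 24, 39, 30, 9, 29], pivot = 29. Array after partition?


Elements <= 29 go left of pivot.
Result: [9, 4, 24, 9, 29, 39, 30, 36, 40], pivot at index 4


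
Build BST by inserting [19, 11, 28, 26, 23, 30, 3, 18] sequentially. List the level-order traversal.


Root = 19; build tree by BST insertion.
Level-Order traversal: [19, 11, 28, 3, 18, 26, 30, 23]


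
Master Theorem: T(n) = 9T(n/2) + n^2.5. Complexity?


a=9, b=2, c=2.5. log_2(9)=3.170 > c=2.5. Case 1: O(n^log_b(a)) = O(n^3.170)
Complexity: O(n^3.170)


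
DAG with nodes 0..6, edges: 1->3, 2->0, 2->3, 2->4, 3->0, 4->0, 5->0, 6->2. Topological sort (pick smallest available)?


Kahn's algorithm, process smallest node first
Order: [1, 5, 6, 2, 3, 4, 0]


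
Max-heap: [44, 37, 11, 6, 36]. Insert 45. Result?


Append 45: [44, 37, 11, 6, 36, 45]
Bubble up: swap idx 5(45) with idx 2(11); swap idx 2(45) with idx 0(44)
Result: [45, 37, 44, 6, 36, 11]


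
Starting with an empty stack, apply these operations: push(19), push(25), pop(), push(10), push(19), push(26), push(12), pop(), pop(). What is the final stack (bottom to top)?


push(19) -> [19]
push(25) -> [19, 25]
pop() returns 25 -> [19]
push(10) -> [19, 10]
push(19) -> [19, 10, 19]
push(26) -> [19, 10, 19, 26]
push(12) -> [19, 10, 19, 26, 12]
pop() returns 12 -> [19, 10, 19, 26]
pop() returns 26 -> [19, 10, 19]
Final stack (bottom to top): [19, 10, 19]


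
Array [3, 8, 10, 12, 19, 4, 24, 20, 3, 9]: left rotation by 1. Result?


Left rotate by 1: [8, 10, 12, 19, 4, 24, 20, 3, 9, 3]


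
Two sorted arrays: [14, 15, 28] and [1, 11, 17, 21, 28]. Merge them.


Compare heads, take smaller each step.
Merged: [1, 11, 14, 15, 17, 21, 28, 28]


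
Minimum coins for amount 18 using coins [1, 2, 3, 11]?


dp[0]=0; dp[i]=1+min(dp[i-c] for c in coins)
...dp[13]=2, dp[14]=2, dp[15]=3, dp[16]=3, dp[17]=3, dp[18]=4
Minimum coins for 18 = 4


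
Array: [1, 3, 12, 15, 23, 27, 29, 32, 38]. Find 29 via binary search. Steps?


Search for 29:
[0,8] mid=4 arr[4]=23
[5,8] mid=6 arr[6]=29
Total: 2 comparisons


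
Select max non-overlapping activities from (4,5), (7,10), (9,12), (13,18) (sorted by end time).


Greedy: pick earliest-ending, then skip overlaps.
Selected (3 activities): [(4, 5), (7, 10), (13, 18)]


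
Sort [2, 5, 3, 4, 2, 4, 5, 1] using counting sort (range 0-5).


Count array: [0, 1, 2, 1, 2, 2]
Reconstruct: [1, 2, 2, 3, 4, 4, 5, 5]


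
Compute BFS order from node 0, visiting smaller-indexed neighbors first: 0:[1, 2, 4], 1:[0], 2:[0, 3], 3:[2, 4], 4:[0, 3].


BFS queue: start with [0]
Visit order: [0, 1, 2, 4, 3]


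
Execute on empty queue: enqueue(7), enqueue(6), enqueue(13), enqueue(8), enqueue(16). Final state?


enqueue(7) -> [7]
enqueue(6) -> [7, 6]
enqueue(13) -> [7, 6, 13]
enqueue(8) -> [7, 6, 13, 8]
enqueue(16) -> [7, 6, 13, 8, 16]
Final queue (front to back): [7, 6, 13, 8, 16]


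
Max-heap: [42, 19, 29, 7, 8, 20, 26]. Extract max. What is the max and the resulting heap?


Max = 42
Replace root with last, heapify down
Resulting heap: [29, 19, 26, 7, 8, 20]


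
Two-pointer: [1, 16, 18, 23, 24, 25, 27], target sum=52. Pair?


Two pointers: lo=0, hi=6
Found pair: (25, 27) summing to 52


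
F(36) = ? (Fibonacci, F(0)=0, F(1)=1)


F(n)=F(n-1)+F(n-2)
...F(34)=5702887, F(35)=9227465, F(36)=14930352


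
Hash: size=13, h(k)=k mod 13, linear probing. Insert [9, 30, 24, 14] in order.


Insertions: 9->slot 9; 30->slot 4; 24->slot 11; 14->slot 1
Table: [None, 14, None, None, 30, None, None, None, None, 9, None, 24, None]


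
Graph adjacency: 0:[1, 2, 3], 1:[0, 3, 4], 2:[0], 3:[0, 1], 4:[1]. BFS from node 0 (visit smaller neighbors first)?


BFS queue: start with [0]
Visit order: [0, 1, 2, 3, 4]


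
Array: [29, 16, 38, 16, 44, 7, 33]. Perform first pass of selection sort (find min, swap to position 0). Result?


After one pass: [7, 16, 38, 16, 44, 29, 33]


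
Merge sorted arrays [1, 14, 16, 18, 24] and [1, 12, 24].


Compare heads, take smaller each step.
Merged: [1, 1, 12, 14, 16, 18, 24, 24]


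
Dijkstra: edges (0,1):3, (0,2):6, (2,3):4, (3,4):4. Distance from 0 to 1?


Dijkstra from 0:
Distances: {0: 0, 1: 3, 2: 6, 3: 10, 4: 14}
Shortest distance to 1 = 3, path = [0, 1]
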